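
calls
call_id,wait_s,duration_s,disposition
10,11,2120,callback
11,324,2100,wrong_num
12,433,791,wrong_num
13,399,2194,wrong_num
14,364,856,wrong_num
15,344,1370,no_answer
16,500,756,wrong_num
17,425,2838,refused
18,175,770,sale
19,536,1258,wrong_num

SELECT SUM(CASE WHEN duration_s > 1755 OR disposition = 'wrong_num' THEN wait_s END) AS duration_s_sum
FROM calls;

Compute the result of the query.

2992

call_id=10: ✓ → 11
call_id=11: ✓ → 324
call_id=12: ✓ → 433
call_id=13: ✓ → 399
call_id=14: ✓ → 364
call_id=15: ✗
call_id=16: ✓ → 500
call_id=17: ✓ → 425
call_id=18: ✗
call_id=19: ✓ → 536
duration_s_sum = 11 + 324 + 433 + 399 + 364 + 500 + 425 + 536 = 2992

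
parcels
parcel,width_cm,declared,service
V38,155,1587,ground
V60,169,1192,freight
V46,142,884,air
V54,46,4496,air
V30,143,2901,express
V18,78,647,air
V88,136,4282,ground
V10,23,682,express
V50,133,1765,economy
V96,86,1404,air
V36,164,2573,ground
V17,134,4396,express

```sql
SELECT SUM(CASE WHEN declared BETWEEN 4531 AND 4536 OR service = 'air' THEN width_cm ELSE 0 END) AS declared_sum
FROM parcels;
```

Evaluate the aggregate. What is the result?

parcel=V38: ✗
parcel=V60: ✗
parcel=V46: ✓ → 142
parcel=V54: ✓ → 46
parcel=V30: ✗
parcel=V18: ✓ → 78
parcel=V88: ✗
parcel=V10: ✗
parcel=V50: ✗
parcel=V96: ✓ → 86
parcel=V36: ✗
parcel=V17: ✗
declared_sum = 142 + 46 + 78 + 86 = 352

352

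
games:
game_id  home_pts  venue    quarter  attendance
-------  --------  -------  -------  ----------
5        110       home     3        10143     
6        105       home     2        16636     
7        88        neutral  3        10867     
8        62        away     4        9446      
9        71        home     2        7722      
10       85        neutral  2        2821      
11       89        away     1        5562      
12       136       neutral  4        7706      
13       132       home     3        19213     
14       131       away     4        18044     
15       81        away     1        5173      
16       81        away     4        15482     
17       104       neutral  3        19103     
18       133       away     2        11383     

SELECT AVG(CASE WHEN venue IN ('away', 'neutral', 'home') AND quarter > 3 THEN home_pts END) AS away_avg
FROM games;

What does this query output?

102.5

game_id=5: ✗
game_id=6: ✗
game_id=7: ✗
game_id=8: ✓ → 62
game_id=9: ✗
game_id=10: ✗
game_id=11: ✗
game_id=12: ✓ → 136
game_id=13: ✗
game_id=14: ✓ → 131
game_id=15: ✗
game_id=16: ✓ → 81
game_id=17: ✗
game_id=18: ✗
away_avg = (62 + 136 + 131 + 81) / 4 = 102.5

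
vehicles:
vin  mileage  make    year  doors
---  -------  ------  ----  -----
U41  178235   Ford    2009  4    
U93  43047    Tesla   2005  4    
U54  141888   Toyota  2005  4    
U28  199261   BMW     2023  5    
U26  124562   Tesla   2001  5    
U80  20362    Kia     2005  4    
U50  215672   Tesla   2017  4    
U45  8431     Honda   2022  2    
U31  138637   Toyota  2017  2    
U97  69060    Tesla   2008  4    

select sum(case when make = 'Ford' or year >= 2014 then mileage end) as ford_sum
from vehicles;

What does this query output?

740236

vin=U41: ✓ → 178235
vin=U93: ✗
vin=U54: ✗
vin=U28: ✓ → 199261
vin=U26: ✗
vin=U80: ✗
vin=U50: ✓ → 215672
vin=U45: ✓ → 8431
vin=U31: ✓ → 138637
vin=U97: ✗
ford_sum = 178235 + 199261 + 215672 + 8431 + 138637 = 740236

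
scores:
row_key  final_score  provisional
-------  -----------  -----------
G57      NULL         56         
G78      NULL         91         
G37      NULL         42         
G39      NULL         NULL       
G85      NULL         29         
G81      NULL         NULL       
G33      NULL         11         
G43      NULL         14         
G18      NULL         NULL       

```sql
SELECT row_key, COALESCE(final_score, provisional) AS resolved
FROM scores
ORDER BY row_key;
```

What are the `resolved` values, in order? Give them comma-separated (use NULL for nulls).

row_key=G18: final_score=NULL, provisional=NULL (all NULL) → NULL
row_key=G33: final_score=NULL, provisional=11 → 11
row_key=G37: final_score=NULL, provisional=42 → 42
row_key=G39: final_score=NULL, provisional=NULL (all NULL) → NULL
row_key=G43: final_score=NULL, provisional=14 → 14
row_key=G57: final_score=NULL, provisional=56 → 56
row_key=G78: final_score=NULL, provisional=91 → 91
row_key=G81: final_score=NULL, provisional=NULL (all NULL) → NULL
row_key=G85: final_score=NULL, provisional=29 → 29

NULL, 11, 42, NULL, 14, 56, 91, NULL, 29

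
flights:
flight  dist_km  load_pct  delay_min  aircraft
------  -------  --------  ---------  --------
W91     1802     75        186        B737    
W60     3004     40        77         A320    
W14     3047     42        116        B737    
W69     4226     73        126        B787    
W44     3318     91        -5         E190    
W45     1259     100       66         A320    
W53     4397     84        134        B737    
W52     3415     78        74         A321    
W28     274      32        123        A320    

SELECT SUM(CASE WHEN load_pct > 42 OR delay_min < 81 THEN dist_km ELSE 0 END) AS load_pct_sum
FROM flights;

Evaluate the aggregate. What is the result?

flight=W91: ✓ → 1802
flight=W60: ✓ → 3004
flight=W14: ✗
flight=W69: ✓ → 4226
flight=W44: ✓ → 3318
flight=W45: ✓ → 1259
flight=W53: ✓ → 4397
flight=W52: ✓ → 3415
flight=W28: ✗
load_pct_sum = 1802 + 3004 + 4226 + 3318 + 1259 + 4397 + 3415 = 21421

21421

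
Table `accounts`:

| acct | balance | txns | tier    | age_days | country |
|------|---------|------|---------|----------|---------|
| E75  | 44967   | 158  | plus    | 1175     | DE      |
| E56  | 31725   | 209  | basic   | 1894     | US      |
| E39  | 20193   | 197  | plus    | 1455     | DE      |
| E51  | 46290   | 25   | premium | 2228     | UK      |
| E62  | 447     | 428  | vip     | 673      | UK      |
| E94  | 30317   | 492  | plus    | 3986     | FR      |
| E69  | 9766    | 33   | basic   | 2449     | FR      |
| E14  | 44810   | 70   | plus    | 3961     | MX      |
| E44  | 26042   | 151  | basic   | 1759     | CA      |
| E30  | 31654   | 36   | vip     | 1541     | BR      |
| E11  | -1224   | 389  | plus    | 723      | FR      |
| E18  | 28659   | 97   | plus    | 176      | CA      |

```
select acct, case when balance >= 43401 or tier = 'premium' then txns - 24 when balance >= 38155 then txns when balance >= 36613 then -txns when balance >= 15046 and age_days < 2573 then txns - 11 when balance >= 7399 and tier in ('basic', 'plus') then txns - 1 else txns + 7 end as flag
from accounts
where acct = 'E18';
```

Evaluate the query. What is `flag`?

acct = E18: balance=28659, txns=97, tier=plus, age_days=176, country=CA.
balance >= 43401 or tier = 'premium' → false
balance >= 38155 → false
balance >= 36613 → false
balance >= 15046 and age_days < 2573 → true → 86

86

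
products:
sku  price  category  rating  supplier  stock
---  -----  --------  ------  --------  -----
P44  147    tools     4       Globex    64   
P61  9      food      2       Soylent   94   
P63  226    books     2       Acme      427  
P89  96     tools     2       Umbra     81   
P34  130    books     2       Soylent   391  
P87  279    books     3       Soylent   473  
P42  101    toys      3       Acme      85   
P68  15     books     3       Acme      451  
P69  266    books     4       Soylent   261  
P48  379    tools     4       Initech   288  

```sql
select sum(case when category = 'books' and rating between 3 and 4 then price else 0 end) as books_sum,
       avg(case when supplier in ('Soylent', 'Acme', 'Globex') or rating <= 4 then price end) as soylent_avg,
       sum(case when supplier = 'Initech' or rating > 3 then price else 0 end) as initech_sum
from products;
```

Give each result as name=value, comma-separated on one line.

[books_sum: category = 'books' and rating between 3 and 4]
sku=P44: ✗
sku=P61: ✗
sku=P63: ✗
sku=P89: ✗
sku=P34: ✗
sku=P87: ✓ → 279
sku=P42: ✗
sku=P68: ✓ → 15
sku=P69: ✓ → 266
sku=P48: ✗
books_sum = 279 + 15 + 266 = 560
—
[soylent_avg: supplier in ('Soylent', 'Acme', 'Globex') or rating <= 4]
sku=P44: ✓ → 147
sku=P61: ✓ → 9
sku=P63: ✓ → 226
sku=P89: ✓ → 96
sku=P34: ✓ → 130
sku=P87: ✓ → 279
sku=P42: ✓ → 101
sku=P68: ✓ → 15
sku=P69: ✓ → 266
sku=P48: ✓ → 379
soylent_avg = (147 + 9 + 226 + 96 + 130 + 279 + 101 + 15 + 266 + 379) / 10 = 164.8
—
[initech_sum: supplier = 'Initech' or rating > 3]
sku=P44: ✓ → 147
sku=P61: ✗
sku=P63: ✗
sku=P89: ✗
sku=P34: ✗
sku=P87: ✗
sku=P42: ✗
sku=P68: ✗
sku=P69: ✓ → 266
sku=P48: ✓ → 379
initech_sum = 147 + 266 + 379 = 792

books_sum=560, soylent_avg=164.8, initech_sum=792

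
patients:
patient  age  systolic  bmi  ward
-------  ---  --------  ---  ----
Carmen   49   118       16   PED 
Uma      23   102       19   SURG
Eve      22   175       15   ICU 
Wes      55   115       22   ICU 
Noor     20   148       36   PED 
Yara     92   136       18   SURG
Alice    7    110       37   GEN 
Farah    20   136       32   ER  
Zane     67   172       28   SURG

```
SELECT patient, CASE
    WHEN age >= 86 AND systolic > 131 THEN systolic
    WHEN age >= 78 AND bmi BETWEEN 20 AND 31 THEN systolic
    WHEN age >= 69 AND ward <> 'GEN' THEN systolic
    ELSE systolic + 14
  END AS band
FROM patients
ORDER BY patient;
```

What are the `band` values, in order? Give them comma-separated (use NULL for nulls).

124, 132, 189, 150, 162, 116, 129, 136, 186

patient=Alice: ELSE → 124
patient=Carmen: ELSE → 132
patient=Eve: ELSE → 189
patient=Farah: ELSE → 150
patient=Noor: ELSE → 162
patient=Uma: ELSE → 116
patient=Wes: ELSE → 129
patient=Yara: age >= 86 AND systolic > 131 → 136
patient=Zane: ELSE → 186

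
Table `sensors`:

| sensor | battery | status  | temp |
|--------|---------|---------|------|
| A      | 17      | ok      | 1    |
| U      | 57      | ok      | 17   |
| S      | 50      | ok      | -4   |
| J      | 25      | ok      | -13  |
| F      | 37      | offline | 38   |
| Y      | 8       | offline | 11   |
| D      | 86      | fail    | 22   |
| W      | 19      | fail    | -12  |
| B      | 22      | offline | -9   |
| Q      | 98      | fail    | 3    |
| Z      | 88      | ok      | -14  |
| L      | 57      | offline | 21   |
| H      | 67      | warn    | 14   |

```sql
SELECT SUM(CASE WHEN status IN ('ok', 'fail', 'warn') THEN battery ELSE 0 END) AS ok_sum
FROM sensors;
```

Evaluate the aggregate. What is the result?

sensor=A: ✓ → 17
sensor=U: ✓ → 57
sensor=S: ✓ → 50
sensor=J: ✓ → 25
sensor=F: ✗
sensor=Y: ✗
sensor=D: ✓ → 86
sensor=W: ✓ → 19
sensor=B: ✗
sensor=Q: ✓ → 98
sensor=Z: ✓ → 88
sensor=L: ✗
sensor=H: ✓ → 67
ok_sum = 17 + 57 + 50 + 25 + 86 + 19 + 98 + 88 + 67 = 507

507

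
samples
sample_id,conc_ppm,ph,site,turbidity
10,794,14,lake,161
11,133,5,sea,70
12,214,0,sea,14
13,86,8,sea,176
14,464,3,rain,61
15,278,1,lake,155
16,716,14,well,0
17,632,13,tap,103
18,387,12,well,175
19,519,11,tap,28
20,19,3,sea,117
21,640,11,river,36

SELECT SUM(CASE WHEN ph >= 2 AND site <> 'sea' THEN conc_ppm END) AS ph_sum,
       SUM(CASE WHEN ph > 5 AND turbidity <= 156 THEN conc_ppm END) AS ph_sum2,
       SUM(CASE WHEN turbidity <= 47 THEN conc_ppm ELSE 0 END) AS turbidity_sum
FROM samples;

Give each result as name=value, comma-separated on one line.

ph_sum=4152, ph_sum2=2507, turbidity_sum=2089

[ph_sum: ph >= 2 AND site <> 'sea']
sample_id=10: ✓ → 794
sample_id=11: ✗
sample_id=12: ✗
sample_id=13: ✗
sample_id=14: ✓ → 464
sample_id=15: ✗
sample_id=16: ✓ → 716
sample_id=17: ✓ → 632
sample_id=18: ✓ → 387
sample_id=19: ✓ → 519
sample_id=20: ✗
sample_id=21: ✓ → 640
ph_sum = 794 + 464 + 716 + 632 + 387 + 519 + 640 = 4152
—
[ph_sum2: ph > 5 AND turbidity <= 156]
sample_id=10: ✗
sample_id=11: ✗
sample_id=12: ✗
sample_id=13: ✗
sample_id=14: ✗
sample_id=15: ✗
sample_id=16: ✓ → 716
sample_id=17: ✓ → 632
sample_id=18: ✗
sample_id=19: ✓ → 519
sample_id=20: ✗
sample_id=21: ✓ → 640
ph_sum2 = 716 + 632 + 519 + 640 = 2507
—
[turbidity_sum: turbidity <= 47]
sample_id=10: ✗
sample_id=11: ✗
sample_id=12: ✓ → 214
sample_id=13: ✗
sample_id=14: ✗
sample_id=15: ✗
sample_id=16: ✓ → 716
sample_id=17: ✗
sample_id=18: ✗
sample_id=19: ✓ → 519
sample_id=20: ✗
sample_id=21: ✓ → 640
turbidity_sum = 214 + 716 + 519 + 640 = 2089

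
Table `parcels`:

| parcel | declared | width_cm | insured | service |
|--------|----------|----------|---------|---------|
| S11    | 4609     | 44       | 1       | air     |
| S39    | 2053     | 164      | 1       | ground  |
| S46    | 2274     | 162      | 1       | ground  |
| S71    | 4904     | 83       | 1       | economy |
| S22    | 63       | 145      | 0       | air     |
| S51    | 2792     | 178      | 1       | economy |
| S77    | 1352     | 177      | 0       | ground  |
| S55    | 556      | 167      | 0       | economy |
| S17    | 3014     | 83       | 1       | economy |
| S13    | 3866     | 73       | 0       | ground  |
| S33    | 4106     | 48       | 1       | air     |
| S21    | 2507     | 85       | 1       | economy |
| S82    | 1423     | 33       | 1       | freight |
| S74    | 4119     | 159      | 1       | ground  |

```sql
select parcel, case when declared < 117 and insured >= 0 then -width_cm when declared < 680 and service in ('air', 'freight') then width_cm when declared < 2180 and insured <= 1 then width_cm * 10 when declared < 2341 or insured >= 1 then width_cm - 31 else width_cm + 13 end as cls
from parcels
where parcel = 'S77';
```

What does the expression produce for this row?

parcel = S77: declared=1352, width_cm=177, insured=0, service=ground.
declared < 117 and insured >= 0 → false
declared < 680 and service in ('air', 'freight') → false
declared < 2180 and insured <= 1 → true → 1770

1770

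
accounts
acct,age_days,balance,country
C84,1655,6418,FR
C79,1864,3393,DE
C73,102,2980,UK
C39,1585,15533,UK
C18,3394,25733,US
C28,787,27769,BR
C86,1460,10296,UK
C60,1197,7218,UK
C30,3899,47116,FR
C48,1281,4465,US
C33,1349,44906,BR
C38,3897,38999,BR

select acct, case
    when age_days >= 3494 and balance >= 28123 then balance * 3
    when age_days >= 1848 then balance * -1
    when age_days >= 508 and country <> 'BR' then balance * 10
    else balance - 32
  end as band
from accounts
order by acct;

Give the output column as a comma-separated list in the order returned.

-25733, 27737, 141348, 44874, 116997, 155330, 44650, 72180, 2948, -3393, 64180, 102960

acct=C18: age_days >= 1848 → -25733
acct=C28: ELSE → 27737
acct=C30: age_days >= 3494 and balance >= 28123 → 141348
acct=C33: ELSE → 44874
acct=C38: age_days >= 3494 and balance >= 28123 → 116997
acct=C39: age_days >= 508 and country <> 'BR' → 155330
acct=C48: age_days >= 508 and country <> 'BR' → 44650
acct=C60: age_days >= 508 and country <> 'BR' → 72180
acct=C73: ELSE → 2948
acct=C79: age_days >= 1848 → -3393
acct=C84: age_days >= 508 and country <> 'BR' → 64180
acct=C86: age_days >= 508 and country <> 'BR' → 102960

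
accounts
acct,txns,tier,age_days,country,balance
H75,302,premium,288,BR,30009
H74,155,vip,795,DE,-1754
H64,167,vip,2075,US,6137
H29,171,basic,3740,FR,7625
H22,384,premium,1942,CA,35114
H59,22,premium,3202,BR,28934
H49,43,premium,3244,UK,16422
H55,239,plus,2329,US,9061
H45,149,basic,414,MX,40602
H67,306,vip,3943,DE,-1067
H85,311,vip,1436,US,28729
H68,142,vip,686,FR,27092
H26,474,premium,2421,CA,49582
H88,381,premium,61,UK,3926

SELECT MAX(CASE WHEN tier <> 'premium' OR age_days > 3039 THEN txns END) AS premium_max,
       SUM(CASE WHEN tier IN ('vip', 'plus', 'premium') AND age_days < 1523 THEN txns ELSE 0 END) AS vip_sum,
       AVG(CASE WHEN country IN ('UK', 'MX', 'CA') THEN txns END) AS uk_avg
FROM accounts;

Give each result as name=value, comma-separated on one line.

[premium_max: tier <> 'premium' OR age_days > 3039]
acct=H75: ✗
acct=H74: ✓ → 155
acct=H64: ✓ → 167
acct=H29: ✓ → 171
acct=H22: ✗
acct=H59: ✓ → 22
acct=H49: ✓ → 43
acct=H55: ✓ → 239
acct=H45: ✓ → 149
acct=H67: ✓ → 306
acct=H85: ✓ → 311
acct=H68: ✓ → 142
acct=H26: ✗
acct=H88: ✗
premium_max = MAX(155, 167, 171, 22, 43, 239, 149, 306, 311, 142) = 311
—
[vip_sum: tier IN ('vip', 'plus', 'premium') AND age_days < 1523]
acct=H75: ✓ → 302
acct=H74: ✓ → 155
acct=H64: ✗
acct=H29: ✗
acct=H22: ✗
acct=H59: ✗
acct=H49: ✗
acct=H55: ✗
acct=H45: ✗
acct=H67: ✗
acct=H85: ✓ → 311
acct=H68: ✓ → 142
acct=H26: ✗
acct=H88: ✓ → 381
vip_sum = 302 + 155 + 311 + 142 + 381 = 1291
—
[uk_avg: country IN ('UK', 'MX', 'CA')]
acct=H75: ✗
acct=H74: ✗
acct=H64: ✗
acct=H29: ✗
acct=H22: ✓ → 384
acct=H59: ✗
acct=H49: ✓ → 43
acct=H55: ✗
acct=H45: ✓ → 149
acct=H67: ✗
acct=H85: ✗
acct=H68: ✗
acct=H26: ✓ → 474
acct=H88: ✓ → 381
uk_avg = (384 + 43 + 149 + 474 + 381) / 5 = 286.2

premium_max=311, vip_sum=1291, uk_avg=286.2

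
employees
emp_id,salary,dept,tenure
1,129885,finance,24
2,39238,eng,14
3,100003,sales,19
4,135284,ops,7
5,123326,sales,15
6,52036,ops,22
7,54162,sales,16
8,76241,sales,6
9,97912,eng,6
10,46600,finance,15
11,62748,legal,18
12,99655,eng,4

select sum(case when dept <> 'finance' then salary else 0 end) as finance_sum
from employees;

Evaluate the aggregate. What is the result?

emp_id=1: ✗
emp_id=2: ✓ → 39238
emp_id=3: ✓ → 100003
emp_id=4: ✓ → 135284
emp_id=5: ✓ → 123326
emp_id=6: ✓ → 52036
emp_id=7: ✓ → 54162
emp_id=8: ✓ → 76241
emp_id=9: ✓ → 97912
emp_id=10: ✗
emp_id=11: ✓ → 62748
emp_id=12: ✓ → 99655
finance_sum = 39238 + 100003 + 135284 + 123326 + 52036 + 54162 + 76241 + 97912 + 62748 + 99655 = 840605

840605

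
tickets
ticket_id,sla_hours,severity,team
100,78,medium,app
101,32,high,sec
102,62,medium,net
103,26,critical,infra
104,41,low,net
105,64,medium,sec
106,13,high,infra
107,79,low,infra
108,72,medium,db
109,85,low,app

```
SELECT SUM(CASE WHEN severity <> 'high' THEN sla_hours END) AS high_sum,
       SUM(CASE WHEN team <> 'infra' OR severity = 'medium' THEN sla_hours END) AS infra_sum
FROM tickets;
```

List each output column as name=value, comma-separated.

high_sum=507, infra_sum=434

[high_sum: severity <> 'high']
ticket_id=100: ✓ → 78
ticket_id=101: ✗
ticket_id=102: ✓ → 62
ticket_id=103: ✓ → 26
ticket_id=104: ✓ → 41
ticket_id=105: ✓ → 64
ticket_id=106: ✗
ticket_id=107: ✓ → 79
ticket_id=108: ✓ → 72
ticket_id=109: ✓ → 85
high_sum = 78 + 62 + 26 + 41 + 64 + 79 + 72 + 85 = 507
—
[infra_sum: team <> 'infra' OR severity = 'medium']
ticket_id=100: ✓ → 78
ticket_id=101: ✓ → 32
ticket_id=102: ✓ → 62
ticket_id=103: ✗
ticket_id=104: ✓ → 41
ticket_id=105: ✓ → 64
ticket_id=106: ✗
ticket_id=107: ✗
ticket_id=108: ✓ → 72
ticket_id=109: ✓ → 85
infra_sum = 78 + 32 + 62 + 41 + 64 + 72 + 85 = 434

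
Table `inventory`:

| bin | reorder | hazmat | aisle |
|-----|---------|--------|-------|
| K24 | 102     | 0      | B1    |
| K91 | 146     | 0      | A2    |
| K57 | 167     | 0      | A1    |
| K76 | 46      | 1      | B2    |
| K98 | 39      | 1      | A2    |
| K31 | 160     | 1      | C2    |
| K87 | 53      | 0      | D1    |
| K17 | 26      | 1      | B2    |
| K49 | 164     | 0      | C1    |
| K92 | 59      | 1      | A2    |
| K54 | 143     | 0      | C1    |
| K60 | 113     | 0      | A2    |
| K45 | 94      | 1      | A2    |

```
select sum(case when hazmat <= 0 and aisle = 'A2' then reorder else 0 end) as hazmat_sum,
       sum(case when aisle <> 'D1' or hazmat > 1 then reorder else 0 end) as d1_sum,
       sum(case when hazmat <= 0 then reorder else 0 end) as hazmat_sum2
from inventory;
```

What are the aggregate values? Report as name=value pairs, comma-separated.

[hazmat_sum: hazmat <= 0 and aisle = 'A2']
bin=K24: ✗
bin=K91: ✓ → 146
bin=K57: ✗
bin=K76: ✗
bin=K98: ✗
bin=K31: ✗
bin=K87: ✗
bin=K17: ✗
bin=K49: ✗
bin=K92: ✗
bin=K54: ✗
bin=K60: ✓ → 113
bin=K45: ✗
hazmat_sum = 146 + 113 = 259
—
[d1_sum: aisle <> 'D1' or hazmat > 1]
bin=K24: ✓ → 102
bin=K91: ✓ → 146
bin=K57: ✓ → 167
bin=K76: ✓ → 46
bin=K98: ✓ → 39
bin=K31: ✓ → 160
bin=K87: ✗
bin=K17: ✓ → 26
bin=K49: ✓ → 164
bin=K92: ✓ → 59
bin=K54: ✓ → 143
bin=K60: ✓ → 113
bin=K45: ✓ → 94
d1_sum = 102 + 146 + 167 + 46 + 39 + 160 + 26 + 164 + 59 + 143 + 113 + 94 = 1259
—
[hazmat_sum2: hazmat <= 0]
bin=K24: ✓ → 102
bin=K91: ✓ → 146
bin=K57: ✓ → 167
bin=K76: ✗
bin=K98: ✗
bin=K31: ✗
bin=K87: ✓ → 53
bin=K17: ✗
bin=K49: ✓ → 164
bin=K92: ✗
bin=K54: ✓ → 143
bin=K60: ✓ → 113
bin=K45: ✗
hazmat_sum2 = 102 + 146 + 167 + 53 + 164 + 143 + 113 = 888

hazmat_sum=259, d1_sum=1259, hazmat_sum2=888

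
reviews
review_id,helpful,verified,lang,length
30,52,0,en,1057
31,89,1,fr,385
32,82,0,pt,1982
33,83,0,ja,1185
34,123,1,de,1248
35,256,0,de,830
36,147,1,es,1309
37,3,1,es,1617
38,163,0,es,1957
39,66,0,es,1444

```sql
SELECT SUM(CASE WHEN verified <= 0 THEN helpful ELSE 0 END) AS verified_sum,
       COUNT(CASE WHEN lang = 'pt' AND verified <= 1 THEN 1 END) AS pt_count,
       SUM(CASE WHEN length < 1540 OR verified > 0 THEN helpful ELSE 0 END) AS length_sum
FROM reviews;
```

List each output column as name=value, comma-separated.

[verified_sum: verified <= 0]
review_id=30: ✓ → 52
review_id=31: ✗
review_id=32: ✓ → 82
review_id=33: ✓ → 83
review_id=34: ✗
review_id=35: ✓ → 256
review_id=36: ✗
review_id=37: ✗
review_id=38: ✓ → 163
review_id=39: ✓ → 66
verified_sum = 52 + 82 + 83 + 256 + 163 + 66 = 702
—
[pt_count: lang = 'pt' AND verified <= 1]
review_id=30: ✗
review_id=31: ✗
review_id=32: ✓ → 1
review_id=33: ✗
review_id=34: ✗
review_id=35: ✗
review_id=36: ✗
review_id=37: ✗
review_id=38: ✗
review_id=39: ✗
pt_count = COUNT(1) = 1
—
[length_sum: length < 1540 OR verified > 0]
review_id=30: ✓ → 52
review_id=31: ✓ → 89
review_id=32: ✗
review_id=33: ✓ → 83
review_id=34: ✓ → 123
review_id=35: ✓ → 256
review_id=36: ✓ → 147
review_id=37: ✓ → 3
review_id=38: ✗
review_id=39: ✓ → 66
length_sum = 52 + 89 + 83 + 123 + 256 + 147 + 3 + 66 = 819

verified_sum=702, pt_count=1, length_sum=819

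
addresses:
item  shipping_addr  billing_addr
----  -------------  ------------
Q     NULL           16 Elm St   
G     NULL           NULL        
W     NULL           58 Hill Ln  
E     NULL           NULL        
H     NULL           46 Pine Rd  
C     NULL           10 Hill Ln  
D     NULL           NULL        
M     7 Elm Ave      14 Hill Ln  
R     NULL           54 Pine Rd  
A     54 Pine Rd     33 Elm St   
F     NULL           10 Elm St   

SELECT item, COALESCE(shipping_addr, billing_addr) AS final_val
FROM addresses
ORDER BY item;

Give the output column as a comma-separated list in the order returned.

item=A: shipping_addr=54 Pine Rd → 54 Pine Rd
item=C: shipping_addr=NULL, billing_addr=10 Hill Ln → 10 Hill Ln
item=D: shipping_addr=NULL, billing_addr=NULL (all NULL) → NULL
item=E: shipping_addr=NULL, billing_addr=NULL (all NULL) → NULL
item=F: shipping_addr=NULL, billing_addr=10 Elm St → 10 Elm St
item=G: shipping_addr=NULL, billing_addr=NULL (all NULL) → NULL
item=H: shipping_addr=NULL, billing_addr=46 Pine Rd → 46 Pine Rd
item=M: shipping_addr=7 Elm Ave → 7 Elm Ave
item=Q: shipping_addr=NULL, billing_addr=16 Elm St → 16 Elm St
item=R: shipping_addr=NULL, billing_addr=54 Pine Rd → 54 Pine Rd
item=W: shipping_addr=NULL, billing_addr=58 Hill Ln → 58 Hill Ln

54 Pine Rd, 10 Hill Ln, NULL, NULL, 10 Elm St, NULL, 46 Pine Rd, 7 Elm Ave, 16 Elm St, 54 Pine Rd, 58 Hill Ln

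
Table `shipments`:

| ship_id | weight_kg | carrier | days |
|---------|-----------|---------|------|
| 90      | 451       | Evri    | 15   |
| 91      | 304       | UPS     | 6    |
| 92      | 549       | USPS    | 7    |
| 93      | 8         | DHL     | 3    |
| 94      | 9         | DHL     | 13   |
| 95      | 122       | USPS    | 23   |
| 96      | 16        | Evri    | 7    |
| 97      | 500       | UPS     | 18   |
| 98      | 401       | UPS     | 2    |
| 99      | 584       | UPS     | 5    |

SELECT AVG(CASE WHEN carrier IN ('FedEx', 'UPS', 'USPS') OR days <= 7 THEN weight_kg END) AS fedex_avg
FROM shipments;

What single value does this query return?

ship_id=90: ✗
ship_id=91: ✓ → 304
ship_id=92: ✓ → 549
ship_id=93: ✓ → 8
ship_id=94: ✗
ship_id=95: ✓ → 122
ship_id=96: ✓ → 16
ship_id=97: ✓ → 500
ship_id=98: ✓ → 401
ship_id=99: ✓ → 584
fedex_avg = (304 + 549 + 8 + 122 + 16 + 500 + 401 + 584) / 8 = 310.5

310.5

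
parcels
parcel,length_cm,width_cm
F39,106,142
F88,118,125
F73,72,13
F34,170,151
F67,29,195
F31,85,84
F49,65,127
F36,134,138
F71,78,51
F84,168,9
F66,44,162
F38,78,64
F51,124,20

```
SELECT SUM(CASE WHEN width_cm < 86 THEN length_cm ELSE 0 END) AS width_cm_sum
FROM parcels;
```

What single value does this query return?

605

parcel=F39: ✗
parcel=F88: ✗
parcel=F73: ✓ → 72
parcel=F34: ✗
parcel=F67: ✗
parcel=F31: ✓ → 85
parcel=F49: ✗
parcel=F36: ✗
parcel=F71: ✓ → 78
parcel=F84: ✓ → 168
parcel=F66: ✗
parcel=F38: ✓ → 78
parcel=F51: ✓ → 124
width_cm_sum = 72 + 85 + 78 + 168 + 78 + 124 = 605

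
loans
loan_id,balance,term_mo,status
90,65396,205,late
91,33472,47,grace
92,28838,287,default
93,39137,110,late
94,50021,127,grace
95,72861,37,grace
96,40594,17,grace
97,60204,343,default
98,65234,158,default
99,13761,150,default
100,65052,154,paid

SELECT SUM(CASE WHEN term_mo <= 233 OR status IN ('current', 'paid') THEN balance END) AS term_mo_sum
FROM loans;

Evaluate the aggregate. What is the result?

445528

loan_id=90: ✓ → 65396
loan_id=91: ✓ → 33472
loan_id=92: ✗
loan_id=93: ✓ → 39137
loan_id=94: ✓ → 50021
loan_id=95: ✓ → 72861
loan_id=96: ✓ → 40594
loan_id=97: ✗
loan_id=98: ✓ → 65234
loan_id=99: ✓ → 13761
loan_id=100: ✓ → 65052
term_mo_sum = 65396 + 33472 + 39137 + 50021 + 72861 + 40594 + 65234 + 13761 + 65052 = 445528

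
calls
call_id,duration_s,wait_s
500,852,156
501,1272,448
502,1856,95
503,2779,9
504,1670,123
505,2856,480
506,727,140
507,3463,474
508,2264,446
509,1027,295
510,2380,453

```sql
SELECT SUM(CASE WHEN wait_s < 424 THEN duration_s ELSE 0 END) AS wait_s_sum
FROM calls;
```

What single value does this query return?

call_id=500: ✓ → 852
call_id=501: ✗
call_id=502: ✓ → 1856
call_id=503: ✓ → 2779
call_id=504: ✓ → 1670
call_id=505: ✗
call_id=506: ✓ → 727
call_id=507: ✗
call_id=508: ✗
call_id=509: ✓ → 1027
call_id=510: ✗
wait_s_sum = 852 + 1856 + 2779 + 1670 + 727 + 1027 = 8911

8911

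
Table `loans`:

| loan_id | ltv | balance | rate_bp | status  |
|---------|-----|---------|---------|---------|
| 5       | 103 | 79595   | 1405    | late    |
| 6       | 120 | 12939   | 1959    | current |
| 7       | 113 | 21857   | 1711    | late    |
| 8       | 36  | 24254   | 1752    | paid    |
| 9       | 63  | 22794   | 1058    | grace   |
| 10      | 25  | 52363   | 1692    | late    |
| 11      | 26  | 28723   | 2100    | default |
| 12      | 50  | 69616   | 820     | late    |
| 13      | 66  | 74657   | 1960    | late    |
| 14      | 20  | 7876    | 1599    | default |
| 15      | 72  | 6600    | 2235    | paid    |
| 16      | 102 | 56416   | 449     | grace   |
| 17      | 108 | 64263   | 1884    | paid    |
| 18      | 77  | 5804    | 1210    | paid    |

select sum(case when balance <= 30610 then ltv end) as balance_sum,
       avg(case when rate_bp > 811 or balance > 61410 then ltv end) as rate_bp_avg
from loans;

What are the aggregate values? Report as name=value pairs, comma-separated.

balance_sum=527, rate_bp_avg=67.6153846154

[balance_sum: balance <= 30610]
loan_id=5: ✗
loan_id=6: ✓ → 120
loan_id=7: ✓ → 113
loan_id=8: ✓ → 36
loan_id=9: ✓ → 63
loan_id=10: ✗
loan_id=11: ✓ → 26
loan_id=12: ✗
loan_id=13: ✗
loan_id=14: ✓ → 20
loan_id=15: ✓ → 72
loan_id=16: ✗
loan_id=17: ✗
loan_id=18: ✓ → 77
balance_sum = 120 + 113 + 36 + 63 + 26 + 20 + 72 + 77 = 527
—
[rate_bp_avg: rate_bp > 811 or balance > 61410]
loan_id=5: ✓ → 103
loan_id=6: ✓ → 120
loan_id=7: ✓ → 113
loan_id=8: ✓ → 36
loan_id=9: ✓ → 63
loan_id=10: ✓ → 25
loan_id=11: ✓ → 26
loan_id=12: ✓ → 50
loan_id=13: ✓ → 66
loan_id=14: ✓ → 20
loan_id=15: ✓ → 72
loan_id=16: ✗
loan_id=17: ✓ → 108
loan_id=18: ✓ → 77
rate_bp_avg = (103 + 120 + 113 + 36 + 63 + 25 + 26 + 50 + 66 + 20 + 72 + 108 + 77) / 13 = 67.6153846154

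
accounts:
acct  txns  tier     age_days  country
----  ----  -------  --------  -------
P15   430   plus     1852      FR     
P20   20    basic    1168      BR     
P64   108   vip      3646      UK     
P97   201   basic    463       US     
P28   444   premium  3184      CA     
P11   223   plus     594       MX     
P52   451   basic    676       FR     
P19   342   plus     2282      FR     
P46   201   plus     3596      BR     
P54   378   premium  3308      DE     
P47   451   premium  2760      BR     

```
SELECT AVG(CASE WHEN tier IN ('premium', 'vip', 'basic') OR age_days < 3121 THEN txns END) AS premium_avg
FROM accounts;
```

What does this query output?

acct=P15: ✓ → 430
acct=P20: ✓ → 20
acct=P64: ✓ → 108
acct=P97: ✓ → 201
acct=P28: ✓ → 444
acct=P11: ✓ → 223
acct=P52: ✓ → 451
acct=P19: ✓ → 342
acct=P46: ✗
acct=P54: ✓ → 378
acct=P47: ✓ → 451
premium_avg = (430 + 20 + 108 + 201 + 444 + 223 + 451 + 342 + 378 + 451) / 10 = 304.8

304.8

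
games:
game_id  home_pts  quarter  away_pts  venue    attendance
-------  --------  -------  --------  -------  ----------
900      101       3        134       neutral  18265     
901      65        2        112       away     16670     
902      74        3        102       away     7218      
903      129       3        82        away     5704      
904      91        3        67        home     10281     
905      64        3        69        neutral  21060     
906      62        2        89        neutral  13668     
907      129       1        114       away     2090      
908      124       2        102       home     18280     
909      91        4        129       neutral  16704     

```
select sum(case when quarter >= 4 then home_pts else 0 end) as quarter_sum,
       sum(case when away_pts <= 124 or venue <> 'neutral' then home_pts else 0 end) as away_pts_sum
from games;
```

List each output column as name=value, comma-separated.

quarter_sum=91, away_pts_sum=738

[quarter_sum: quarter >= 4]
game_id=900: ✗
game_id=901: ✗
game_id=902: ✗
game_id=903: ✗
game_id=904: ✗
game_id=905: ✗
game_id=906: ✗
game_id=907: ✗
game_id=908: ✗
game_id=909: ✓ → 91
quarter_sum = 91
—
[away_pts_sum: away_pts <= 124 or venue <> 'neutral']
game_id=900: ✗
game_id=901: ✓ → 65
game_id=902: ✓ → 74
game_id=903: ✓ → 129
game_id=904: ✓ → 91
game_id=905: ✓ → 64
game_id=906: ✓ → 62
game_id=907: ✓ → 129
game_id=908: ✓ → 124
game_id=909: ✗
away_pts_sum = 65 + 74 + 129 + 91 + 64 + 62 + 129 + 124 = 738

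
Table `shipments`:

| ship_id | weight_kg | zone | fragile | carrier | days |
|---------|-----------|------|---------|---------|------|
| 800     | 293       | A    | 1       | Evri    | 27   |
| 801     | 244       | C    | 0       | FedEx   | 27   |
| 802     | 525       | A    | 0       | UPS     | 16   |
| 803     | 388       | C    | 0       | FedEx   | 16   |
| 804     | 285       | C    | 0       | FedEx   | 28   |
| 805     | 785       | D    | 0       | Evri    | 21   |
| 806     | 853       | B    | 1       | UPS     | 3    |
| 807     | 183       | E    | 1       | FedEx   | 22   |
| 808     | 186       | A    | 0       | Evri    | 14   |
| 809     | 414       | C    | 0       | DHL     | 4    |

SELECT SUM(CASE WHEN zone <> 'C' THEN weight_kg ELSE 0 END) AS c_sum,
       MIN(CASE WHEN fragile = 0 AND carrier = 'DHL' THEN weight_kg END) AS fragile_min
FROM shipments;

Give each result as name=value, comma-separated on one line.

[c_sum: zone <> 'C']
ship_id=800: ✓ → 293
ship_id=801: ✗
ship_id=802: ✓ → 525
ship_id=803: ✗
ship_id=804: ✗
ship_id=805: ✓ → 785
ship_id=806: ✓ → 853
ship_id=807: ✓ → 183
ship_id=808: ✓ → 186
ship_id=809: ✗
c_sum = 293 + 525 + 785 + 853 + 183 + 186 = 2825
—
[fragile_min: fragile = 0 AND carrier = 'DHL']
ship_id=800: ✗
ship_id=801: ✗
ship_id=802: ✗
ship_id=803: ✗
ship_id=804: ✗
ship_id=805: ✗
ship_id=806: ✗
ship_id=807: ✗
ship_id=808: ✗
ship_id=809: ✓ → 414
fragile_min = MIN(414) = 414

c_sum=2825, fragile_min=414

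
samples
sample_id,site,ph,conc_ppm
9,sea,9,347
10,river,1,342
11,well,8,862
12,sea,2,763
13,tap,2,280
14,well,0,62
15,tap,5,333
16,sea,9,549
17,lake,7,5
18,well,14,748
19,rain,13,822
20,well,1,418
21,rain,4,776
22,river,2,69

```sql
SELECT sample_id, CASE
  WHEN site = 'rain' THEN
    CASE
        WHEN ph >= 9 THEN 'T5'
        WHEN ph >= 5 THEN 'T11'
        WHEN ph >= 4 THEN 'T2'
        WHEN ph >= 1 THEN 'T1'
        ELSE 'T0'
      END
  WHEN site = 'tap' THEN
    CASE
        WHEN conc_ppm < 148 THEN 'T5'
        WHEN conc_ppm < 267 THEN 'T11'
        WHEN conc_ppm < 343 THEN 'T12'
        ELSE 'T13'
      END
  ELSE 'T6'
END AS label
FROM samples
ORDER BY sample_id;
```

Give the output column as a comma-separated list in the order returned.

sample_id=9: site='sea' → outer ELSE → T6
sample_id=10: site='river' → outer ELSE → T6
sample_id=11: site='well' → outer ELSE → T6
sample_id=12: site='sea' → outer ELSE → T6
sample_id=13: site='tap' → inner[conc_ppm < 343] → T12
sample_id=14: site='well' → outer ELSE → T6
sample_id=15: site='tap' → inner[conc_ppm < 343] → T12
sample_id=16: site='sea' → outer ELSE → T6
sample_id=17: site='lake' → outer ELSE → T6
sample_id=18: site='well' → outer ELSE → T6
sample_id=19: site='rain' → inner[ph >= 9] → T5
sample_id=20: site='well' → outer ELSE → T6
sample_id=21: site='rain' → inner[ph >= 4] → T2
sample_id=22: site='river' → outer ELSE → T6

T6, T6, T6, T6, T12, T6, T12, T6, T6, T6, T5, T6, T2, T6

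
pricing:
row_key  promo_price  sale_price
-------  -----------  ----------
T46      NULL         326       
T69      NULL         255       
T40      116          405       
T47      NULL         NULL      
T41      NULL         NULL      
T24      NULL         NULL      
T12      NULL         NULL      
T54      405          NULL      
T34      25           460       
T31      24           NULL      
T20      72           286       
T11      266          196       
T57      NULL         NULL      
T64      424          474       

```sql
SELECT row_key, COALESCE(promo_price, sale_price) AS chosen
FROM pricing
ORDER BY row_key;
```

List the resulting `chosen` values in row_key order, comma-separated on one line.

266, NULL, 72, NULL, 24, 25, 116, NULL, 326, NULL, 405, NULL, 424, 255

row_key=T11: promo_price=266 → 266
row_key=T12: promo_price=NULL, sale_price=NULL (all NULL) → NULL
row_key=T20: promo_price=72 → 72
row_key=T24: promo_price=NULL, sale_price=NULL (all NULL) → NULL
row_key=T31: promo_price=24 → 24
row_key=T34: promo_price=25 → 25
row_key=T40: promo_price=116 → 116
row_key=T41: promo_price=NULL, sale_price=NULL (all NULL) → NULL
row_key=T46: promo_price=NULL, sale_price=326 → 326
row_key=T47: promo_price=NULL, sale_price=NULL (all NULL) → NULL
row_key=T54: promo_price=405 → 405
row_key=T57: promo_price=NULL, sale_price=NULL (all NULL) → NULL
row_key=T64: promo_price=424 → 424
row_key=T69: promo_price=NULL, sale_price=255 → 255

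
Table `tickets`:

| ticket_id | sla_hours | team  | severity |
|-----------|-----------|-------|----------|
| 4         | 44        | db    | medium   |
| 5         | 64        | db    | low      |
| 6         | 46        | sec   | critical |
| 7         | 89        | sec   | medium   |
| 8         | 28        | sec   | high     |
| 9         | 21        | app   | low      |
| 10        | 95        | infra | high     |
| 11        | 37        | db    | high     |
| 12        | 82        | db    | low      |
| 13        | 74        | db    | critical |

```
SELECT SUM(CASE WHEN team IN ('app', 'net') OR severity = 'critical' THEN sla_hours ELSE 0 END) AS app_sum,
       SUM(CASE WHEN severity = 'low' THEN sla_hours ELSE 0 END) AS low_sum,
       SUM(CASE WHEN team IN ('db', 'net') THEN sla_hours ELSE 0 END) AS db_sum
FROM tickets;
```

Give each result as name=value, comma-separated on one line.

[app_sum: team IN ('app', 'net') OR severity = 'critical']
ticket_id=4: ✗
ticket_id=5: ✗
ticket_id=6: ✓ → 46
ticket_id=7: ✗
ticket_id=8: ✗
ticket_id=9: ✓ → 21
ticket_id=10: ✗
ticket_id=11: ✗
ticket_id=12: ✗
ticket_id=13: ✓ → 74
app_sum = 46 + 21 + 74 = 141
—
[low_sum: severity = 'low']
ticket_id=4: ✗
ticket_id=5: ✓ → 64
ticket_id=6: ✗
ticket_id=7: ✗
ticket_id=8: ✗
ticket_id=9: ✓ → 21
ticket_id=10: ✗
ticket_id=11: ✗
ticket_id=12: ✓ → 82
ticket_id=13: ✗
low_sum = 64 + 21 + 82 = 167
—
[db_sum: team IN ('db', 'net')]
ticket_id=4: ✓ → 44
ticket_id=5: ✓ → 64
ticket_id=6: ✗
ticket_id=7: ✗
ticket_id=8: ✗
ticket_id=9: ✗
ticket_id=10: ✗
ticket_id=11: ✓ → 37
ticket_id=12: ✓ → 82
ticket_id=13: ✓ → 74
db_sum = 44 + 64 + 37 + 82 + 74 = 301

app_sum=141, low_sum=167, db_sum=301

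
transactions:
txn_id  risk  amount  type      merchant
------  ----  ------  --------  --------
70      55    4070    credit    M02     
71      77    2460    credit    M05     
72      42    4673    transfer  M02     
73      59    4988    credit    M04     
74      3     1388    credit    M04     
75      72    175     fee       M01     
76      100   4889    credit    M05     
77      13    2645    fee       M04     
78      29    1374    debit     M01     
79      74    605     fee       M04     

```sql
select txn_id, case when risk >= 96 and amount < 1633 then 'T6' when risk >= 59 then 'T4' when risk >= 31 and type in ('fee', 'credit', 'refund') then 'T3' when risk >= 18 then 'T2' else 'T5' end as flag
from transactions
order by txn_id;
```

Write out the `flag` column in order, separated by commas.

T3, T4, T2, T4, T5, T4, T4, T5, T2, T4

txn_id=70: risk >= 31 and type in ('fee', 'credit', 'refund') → T3
txn_id=71: risk >= 59 → T4
txn_id=72: risk >= 18 → T2
txn_id=73: risk >= 59 → T4
txn_id=74: ELSE → T5
txn_id=75: risk >= 59 → T4
txn_id=76: risk >= 59 → T4
txn_id=77: ELSE → T5
txn_id=78: risk >= 18 → T2
txn_id=79: risk >= 59 → T4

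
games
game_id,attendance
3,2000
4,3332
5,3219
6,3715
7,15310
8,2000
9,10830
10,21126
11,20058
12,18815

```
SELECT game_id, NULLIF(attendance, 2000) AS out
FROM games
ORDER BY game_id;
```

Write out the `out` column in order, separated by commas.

game_id=3: attendance=2000 vs 2000: equal → NULL
game_id=4: attendance=3332 vs 2000: differ → 3332
game_id=5: attendance=3219 vs 2000: differ → 3219
game_id=6: attendance=3715 vs 2000: differ → 3715
game_id=7: attendance=15310 vs 2000: differ → 15310
game_id=8: attendance=2000 vs 2000: equal → NULL
game_id=9: attendance=10830 vs 2000: differ → 10830
game_id=10: attendance=21126 vs 2000: differ → 21126
game_id=11: attendance=20058 vs 2000: differ → 20058
game_id=12: attendance=18815 vs 2000: differ → 18815

NULL, 3332, 3219, 3715, 15310, NULL, 10830, 21126, 20058, 18815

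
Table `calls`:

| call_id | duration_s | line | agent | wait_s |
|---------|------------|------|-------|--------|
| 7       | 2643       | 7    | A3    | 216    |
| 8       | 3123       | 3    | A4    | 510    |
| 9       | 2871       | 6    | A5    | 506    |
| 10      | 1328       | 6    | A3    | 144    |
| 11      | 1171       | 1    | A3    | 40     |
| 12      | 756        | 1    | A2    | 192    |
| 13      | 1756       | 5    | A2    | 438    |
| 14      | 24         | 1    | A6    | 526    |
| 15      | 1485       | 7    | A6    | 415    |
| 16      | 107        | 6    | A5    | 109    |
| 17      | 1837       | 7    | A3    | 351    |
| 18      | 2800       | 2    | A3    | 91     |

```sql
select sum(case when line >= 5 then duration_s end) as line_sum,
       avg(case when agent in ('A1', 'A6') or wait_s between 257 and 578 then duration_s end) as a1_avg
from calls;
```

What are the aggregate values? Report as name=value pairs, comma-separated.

line_sum=12027, a1_avg=1849.3333333333

[line_sum: line >= 5]
call_id=7: ✓ → 2643
call_id=8: ✗
call_id=9: ✓ → 2871
call_id=10: ✓ → 1328
call_id=11: ✗
call_id=12: ✗
call_id=13: ✓ → 1756
call_id=14: ✗
call_id=15: ✓ → 1485
call_id=16: ✓ → 107
call_id=17: ✓ → 1837
call_id=18: ✗
line_sum = 2643 + 2871 + 1328 + 1756 + 1485 + 107 + 1837 = 12027
—
[a1_avg: agent in ('A1', 'A6') or wait_s between 257 and 578]
call_id=7: ✗
call_id=8: ✓ → 3123
call_id=9: ✓ → 2871
call_id=10: ✗
call_id=11: ✗
call_id=12: ✗
call_id=13: ✓ → 1756
call_id=14: ✓ → 24
call_id=15: ✓ → 1485
call_id=16: ✗
call_id=17: ✓ → 1837
call_id=18: ✗
a1_avg = (3123 + 2871 + 1756 + 24 + 1485 + 1837) / 6 = 1849.3333333333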